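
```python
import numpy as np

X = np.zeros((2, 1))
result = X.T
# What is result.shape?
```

(1, 2)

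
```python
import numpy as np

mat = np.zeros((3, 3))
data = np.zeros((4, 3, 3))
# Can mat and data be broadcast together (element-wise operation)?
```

Yes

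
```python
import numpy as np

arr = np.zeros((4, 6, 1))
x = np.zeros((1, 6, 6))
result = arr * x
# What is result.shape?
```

(4, 6, 6)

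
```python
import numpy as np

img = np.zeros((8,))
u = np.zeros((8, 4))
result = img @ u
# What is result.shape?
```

(4,)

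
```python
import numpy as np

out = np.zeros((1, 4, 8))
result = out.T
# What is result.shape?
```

(8, 4, 1)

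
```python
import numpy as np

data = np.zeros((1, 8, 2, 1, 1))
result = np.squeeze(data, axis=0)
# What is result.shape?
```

(8, 2, 1, 1)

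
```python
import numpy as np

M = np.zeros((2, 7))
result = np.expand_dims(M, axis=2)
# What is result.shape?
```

(2, 7, 1)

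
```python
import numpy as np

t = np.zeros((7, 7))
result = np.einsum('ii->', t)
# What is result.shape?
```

()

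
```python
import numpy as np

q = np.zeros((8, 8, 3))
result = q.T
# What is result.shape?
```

(3, 8, 8)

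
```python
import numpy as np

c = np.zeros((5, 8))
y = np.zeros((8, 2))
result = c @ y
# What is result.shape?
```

(5, 2)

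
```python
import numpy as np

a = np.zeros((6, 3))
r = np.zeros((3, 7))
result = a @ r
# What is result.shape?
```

(6, 7)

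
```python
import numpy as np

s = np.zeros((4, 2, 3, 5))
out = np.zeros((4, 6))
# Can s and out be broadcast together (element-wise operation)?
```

No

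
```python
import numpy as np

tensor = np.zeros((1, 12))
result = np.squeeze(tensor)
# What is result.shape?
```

(12,)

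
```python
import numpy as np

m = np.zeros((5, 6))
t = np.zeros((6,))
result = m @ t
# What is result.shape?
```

(5,)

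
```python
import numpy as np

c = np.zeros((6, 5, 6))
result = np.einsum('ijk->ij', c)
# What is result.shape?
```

(6, 5)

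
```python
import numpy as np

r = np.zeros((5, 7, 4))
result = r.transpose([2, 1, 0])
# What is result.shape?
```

(4, 7, 5)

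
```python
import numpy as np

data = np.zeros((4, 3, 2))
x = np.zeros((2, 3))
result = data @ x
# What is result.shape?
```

(4, 3, 3)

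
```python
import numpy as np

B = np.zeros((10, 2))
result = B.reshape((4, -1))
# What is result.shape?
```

(4, 5)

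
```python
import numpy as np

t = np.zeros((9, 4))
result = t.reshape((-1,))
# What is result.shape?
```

(36,)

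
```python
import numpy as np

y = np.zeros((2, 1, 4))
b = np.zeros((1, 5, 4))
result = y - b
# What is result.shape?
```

(2, 5, 4)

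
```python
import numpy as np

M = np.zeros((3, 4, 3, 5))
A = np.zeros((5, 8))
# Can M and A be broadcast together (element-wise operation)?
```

No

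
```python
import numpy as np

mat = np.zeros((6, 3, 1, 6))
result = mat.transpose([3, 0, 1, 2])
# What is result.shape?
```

(6, 6, 3, 1)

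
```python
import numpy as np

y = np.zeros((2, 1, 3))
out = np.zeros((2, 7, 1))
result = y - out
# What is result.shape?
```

(2, 7, 3)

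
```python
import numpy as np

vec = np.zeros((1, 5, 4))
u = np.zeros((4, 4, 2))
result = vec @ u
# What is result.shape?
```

(4, 5, 2)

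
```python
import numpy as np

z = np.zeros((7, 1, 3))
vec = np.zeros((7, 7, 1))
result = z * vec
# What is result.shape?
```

(7, 7, 3)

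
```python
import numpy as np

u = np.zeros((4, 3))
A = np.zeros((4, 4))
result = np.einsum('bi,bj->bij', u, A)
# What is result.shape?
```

(4, 3, 4)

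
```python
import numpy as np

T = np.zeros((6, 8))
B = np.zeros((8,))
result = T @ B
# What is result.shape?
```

(6,)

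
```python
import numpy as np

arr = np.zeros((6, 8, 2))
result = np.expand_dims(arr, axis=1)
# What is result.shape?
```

(6, 1, 8, 2)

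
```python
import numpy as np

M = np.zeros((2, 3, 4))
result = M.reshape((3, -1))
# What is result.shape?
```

(3, 8)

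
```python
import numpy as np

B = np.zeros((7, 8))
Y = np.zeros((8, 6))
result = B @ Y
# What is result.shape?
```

(7, 6)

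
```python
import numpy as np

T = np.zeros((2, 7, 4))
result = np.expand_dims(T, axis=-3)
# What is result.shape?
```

(2, 1, 7, 4)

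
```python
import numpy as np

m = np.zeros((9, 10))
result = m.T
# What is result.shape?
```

(10, 9)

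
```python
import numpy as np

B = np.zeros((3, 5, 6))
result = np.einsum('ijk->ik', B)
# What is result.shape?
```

(3, 6)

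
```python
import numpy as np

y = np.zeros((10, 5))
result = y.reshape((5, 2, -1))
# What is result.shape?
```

(5, 2, 5)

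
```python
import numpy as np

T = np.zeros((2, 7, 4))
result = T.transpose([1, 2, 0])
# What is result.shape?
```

(7, 4, 2)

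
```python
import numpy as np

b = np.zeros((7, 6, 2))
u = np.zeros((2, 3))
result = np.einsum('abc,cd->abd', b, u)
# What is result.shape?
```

(7, 6, 3)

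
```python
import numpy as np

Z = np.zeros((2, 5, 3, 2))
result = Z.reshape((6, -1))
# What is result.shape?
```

(6, 10)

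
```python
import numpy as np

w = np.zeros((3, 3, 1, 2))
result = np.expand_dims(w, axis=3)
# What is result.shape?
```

(3, 3, 1, 1, 2)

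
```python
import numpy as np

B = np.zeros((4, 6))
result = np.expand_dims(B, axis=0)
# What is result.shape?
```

(1, 4, 6)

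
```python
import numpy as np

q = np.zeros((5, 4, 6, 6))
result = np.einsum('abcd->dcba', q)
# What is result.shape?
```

(6, 6, 4, 5)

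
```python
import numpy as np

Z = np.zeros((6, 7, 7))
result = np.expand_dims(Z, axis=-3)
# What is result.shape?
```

(6, 1, 7, 7)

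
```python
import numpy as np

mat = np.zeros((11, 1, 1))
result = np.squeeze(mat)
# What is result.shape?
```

(11,)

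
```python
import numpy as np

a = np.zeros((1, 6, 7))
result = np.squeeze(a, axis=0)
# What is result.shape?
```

(6, 7)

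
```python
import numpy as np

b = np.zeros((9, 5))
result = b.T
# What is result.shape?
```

(5, 9)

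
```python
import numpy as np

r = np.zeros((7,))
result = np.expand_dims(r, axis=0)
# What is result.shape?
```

(1, 7)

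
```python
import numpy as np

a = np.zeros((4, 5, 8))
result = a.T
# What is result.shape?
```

(8, 5, 4)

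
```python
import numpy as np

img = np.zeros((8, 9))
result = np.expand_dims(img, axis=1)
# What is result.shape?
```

(8, 1, 9)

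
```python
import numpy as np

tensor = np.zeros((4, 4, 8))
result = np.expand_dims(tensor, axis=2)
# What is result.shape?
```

(4, 4, 1, 8)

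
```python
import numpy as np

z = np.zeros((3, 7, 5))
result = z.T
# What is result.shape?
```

(5, 7, 3)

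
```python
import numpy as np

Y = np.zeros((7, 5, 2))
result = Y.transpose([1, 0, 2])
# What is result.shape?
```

(5, 7, 2)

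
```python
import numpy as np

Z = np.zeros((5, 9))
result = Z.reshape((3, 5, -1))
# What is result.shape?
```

(3, 5, 3)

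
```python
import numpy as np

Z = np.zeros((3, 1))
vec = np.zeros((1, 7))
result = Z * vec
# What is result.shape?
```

(3, 7)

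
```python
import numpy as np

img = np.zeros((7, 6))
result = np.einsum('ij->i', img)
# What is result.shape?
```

(7,)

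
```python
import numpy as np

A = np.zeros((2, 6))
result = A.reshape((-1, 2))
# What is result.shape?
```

(6, 2)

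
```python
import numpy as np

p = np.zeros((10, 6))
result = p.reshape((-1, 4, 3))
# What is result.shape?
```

(5, 4, 3)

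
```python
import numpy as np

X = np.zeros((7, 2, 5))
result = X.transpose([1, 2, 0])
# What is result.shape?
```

(2, 5, 7)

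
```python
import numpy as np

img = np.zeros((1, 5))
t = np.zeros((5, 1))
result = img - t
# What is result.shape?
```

(5, 5)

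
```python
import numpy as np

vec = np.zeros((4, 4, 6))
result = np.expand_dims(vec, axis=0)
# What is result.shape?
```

(1, 4, 4, 6)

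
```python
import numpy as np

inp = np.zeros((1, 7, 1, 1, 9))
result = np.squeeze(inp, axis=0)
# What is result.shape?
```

(7, 1, 1, 9)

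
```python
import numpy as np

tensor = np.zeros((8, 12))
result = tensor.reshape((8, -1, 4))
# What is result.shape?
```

(8, 3, 4)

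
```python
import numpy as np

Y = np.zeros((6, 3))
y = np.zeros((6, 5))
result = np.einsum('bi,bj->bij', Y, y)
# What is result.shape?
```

(6, 3, 5)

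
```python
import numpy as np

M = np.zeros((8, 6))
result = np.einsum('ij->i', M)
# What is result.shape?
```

(8,)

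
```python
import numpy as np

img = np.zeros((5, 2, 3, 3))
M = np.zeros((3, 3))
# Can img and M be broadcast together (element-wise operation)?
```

Yes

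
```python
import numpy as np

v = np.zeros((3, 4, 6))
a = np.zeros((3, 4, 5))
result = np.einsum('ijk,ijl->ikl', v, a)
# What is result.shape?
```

(3, 6, 5)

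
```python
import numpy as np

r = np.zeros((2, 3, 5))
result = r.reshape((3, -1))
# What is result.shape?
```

(3, 10)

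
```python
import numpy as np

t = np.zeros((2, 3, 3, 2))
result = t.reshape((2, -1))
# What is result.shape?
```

(2, 18)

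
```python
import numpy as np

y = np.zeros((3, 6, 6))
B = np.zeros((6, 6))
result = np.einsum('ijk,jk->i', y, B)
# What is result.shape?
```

(3,)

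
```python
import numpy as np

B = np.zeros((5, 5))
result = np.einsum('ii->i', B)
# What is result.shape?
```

(5,)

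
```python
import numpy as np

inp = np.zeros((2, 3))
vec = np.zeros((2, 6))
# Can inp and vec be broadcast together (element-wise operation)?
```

No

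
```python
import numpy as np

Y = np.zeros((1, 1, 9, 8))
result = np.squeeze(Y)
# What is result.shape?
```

(9, 8)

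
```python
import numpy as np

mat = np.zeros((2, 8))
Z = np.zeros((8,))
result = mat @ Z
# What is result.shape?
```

(2,)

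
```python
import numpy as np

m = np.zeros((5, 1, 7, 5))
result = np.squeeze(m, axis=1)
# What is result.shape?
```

(5, 7, 5)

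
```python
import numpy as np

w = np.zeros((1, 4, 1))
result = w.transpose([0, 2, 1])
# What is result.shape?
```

(1, 1, 4)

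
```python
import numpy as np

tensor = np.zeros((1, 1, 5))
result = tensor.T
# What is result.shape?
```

(5, 1, 1)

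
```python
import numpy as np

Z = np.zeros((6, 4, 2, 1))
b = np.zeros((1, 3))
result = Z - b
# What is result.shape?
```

(6, 4, 2, 3)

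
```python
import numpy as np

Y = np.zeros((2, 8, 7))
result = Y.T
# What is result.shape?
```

(7, 8, 2)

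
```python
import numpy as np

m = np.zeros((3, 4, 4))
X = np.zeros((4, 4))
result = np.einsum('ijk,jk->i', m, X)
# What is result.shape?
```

(3,)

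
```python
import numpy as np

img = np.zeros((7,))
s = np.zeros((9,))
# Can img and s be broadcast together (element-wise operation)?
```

No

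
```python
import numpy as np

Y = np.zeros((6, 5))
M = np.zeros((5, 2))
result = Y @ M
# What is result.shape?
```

(6, 2)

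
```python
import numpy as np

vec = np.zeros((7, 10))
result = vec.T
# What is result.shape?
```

(10, 7)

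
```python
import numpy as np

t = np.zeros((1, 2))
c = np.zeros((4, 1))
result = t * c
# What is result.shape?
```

(4, 2)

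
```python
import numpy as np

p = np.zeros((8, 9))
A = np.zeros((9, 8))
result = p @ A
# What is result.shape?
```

(8, 8)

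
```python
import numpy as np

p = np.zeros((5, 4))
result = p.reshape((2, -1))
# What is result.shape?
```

(2, 10)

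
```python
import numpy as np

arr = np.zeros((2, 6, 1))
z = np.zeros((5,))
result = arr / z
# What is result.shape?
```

(2, 6, 5)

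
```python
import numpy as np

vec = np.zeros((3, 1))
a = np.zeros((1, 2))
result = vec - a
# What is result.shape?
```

(3, 2)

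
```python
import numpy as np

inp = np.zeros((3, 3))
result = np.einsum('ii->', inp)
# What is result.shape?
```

()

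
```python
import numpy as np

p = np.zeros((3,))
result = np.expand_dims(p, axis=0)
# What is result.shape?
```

(1, 3)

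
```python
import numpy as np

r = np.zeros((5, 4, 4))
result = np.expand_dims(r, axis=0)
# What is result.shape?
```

(1, 5, 4, 4)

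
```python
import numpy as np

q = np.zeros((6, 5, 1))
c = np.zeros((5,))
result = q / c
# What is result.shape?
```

(6, 5, 5)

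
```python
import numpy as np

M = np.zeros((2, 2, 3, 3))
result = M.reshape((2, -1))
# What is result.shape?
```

(2, 18)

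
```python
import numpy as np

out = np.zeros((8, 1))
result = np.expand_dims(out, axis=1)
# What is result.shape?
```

(8, 1, 1)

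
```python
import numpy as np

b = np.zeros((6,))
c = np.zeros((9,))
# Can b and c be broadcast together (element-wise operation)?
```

No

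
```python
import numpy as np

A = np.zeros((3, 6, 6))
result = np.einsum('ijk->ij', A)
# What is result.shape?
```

(3, 6)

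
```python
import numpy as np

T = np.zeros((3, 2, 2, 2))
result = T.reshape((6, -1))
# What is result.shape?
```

(6, 4)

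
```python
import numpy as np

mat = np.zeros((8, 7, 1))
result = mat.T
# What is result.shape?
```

(1, 7, 8)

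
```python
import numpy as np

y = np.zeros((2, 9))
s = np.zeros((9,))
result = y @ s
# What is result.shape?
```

(2,)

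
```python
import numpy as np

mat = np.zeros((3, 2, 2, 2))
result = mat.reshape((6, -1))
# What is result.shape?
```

(6, 4)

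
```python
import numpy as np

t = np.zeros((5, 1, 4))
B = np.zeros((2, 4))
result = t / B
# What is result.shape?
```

(5, 2, 4)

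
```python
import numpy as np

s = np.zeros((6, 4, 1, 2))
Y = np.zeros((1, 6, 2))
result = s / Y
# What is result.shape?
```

(6, 4, 6, 2)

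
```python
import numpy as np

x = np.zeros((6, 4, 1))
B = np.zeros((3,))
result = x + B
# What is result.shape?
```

(6, 4, 3)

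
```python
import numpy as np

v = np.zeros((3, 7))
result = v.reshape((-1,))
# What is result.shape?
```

(21,)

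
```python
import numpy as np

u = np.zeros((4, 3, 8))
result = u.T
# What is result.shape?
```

(8, 3, 4)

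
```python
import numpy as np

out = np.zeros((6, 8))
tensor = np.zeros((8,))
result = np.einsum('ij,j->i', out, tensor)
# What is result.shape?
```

(6,)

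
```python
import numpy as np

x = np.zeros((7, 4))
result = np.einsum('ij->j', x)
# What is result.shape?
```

(4,)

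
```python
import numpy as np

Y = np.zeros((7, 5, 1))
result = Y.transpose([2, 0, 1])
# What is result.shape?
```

(1, 7, 5)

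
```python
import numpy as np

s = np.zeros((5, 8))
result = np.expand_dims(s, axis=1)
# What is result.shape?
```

(5, 1, 8)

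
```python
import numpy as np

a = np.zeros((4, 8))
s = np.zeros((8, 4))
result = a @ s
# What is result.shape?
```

(4, 4)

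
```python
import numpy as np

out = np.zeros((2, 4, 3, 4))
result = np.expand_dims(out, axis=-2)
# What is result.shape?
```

(2, 4, 3, 1, 4)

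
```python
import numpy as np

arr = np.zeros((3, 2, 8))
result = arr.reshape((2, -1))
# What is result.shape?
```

(2, 24)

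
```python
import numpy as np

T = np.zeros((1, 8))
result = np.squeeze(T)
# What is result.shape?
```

(8,)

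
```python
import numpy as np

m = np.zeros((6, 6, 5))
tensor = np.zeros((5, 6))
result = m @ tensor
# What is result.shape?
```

(6, 6, 6)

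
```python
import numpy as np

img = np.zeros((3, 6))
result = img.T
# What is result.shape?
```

(6, 3)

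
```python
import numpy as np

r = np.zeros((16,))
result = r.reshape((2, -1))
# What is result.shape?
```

(2, 8)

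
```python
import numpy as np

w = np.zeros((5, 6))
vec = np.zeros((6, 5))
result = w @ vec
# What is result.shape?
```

(5, 5)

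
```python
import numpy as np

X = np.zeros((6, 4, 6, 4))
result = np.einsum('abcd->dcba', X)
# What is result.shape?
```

(4, 6, 4, 6)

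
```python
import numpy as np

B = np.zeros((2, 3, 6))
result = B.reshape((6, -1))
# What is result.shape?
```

(6, 6)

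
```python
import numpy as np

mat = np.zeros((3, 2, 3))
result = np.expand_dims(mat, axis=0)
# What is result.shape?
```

(1, 3, 2, 3)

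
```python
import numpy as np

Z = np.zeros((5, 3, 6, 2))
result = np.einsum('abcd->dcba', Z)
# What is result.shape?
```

(2, 6, 3, 5)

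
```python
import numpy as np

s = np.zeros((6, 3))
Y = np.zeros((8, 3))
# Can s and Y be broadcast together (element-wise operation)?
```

No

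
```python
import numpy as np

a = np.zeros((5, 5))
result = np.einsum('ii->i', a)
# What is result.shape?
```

(5,)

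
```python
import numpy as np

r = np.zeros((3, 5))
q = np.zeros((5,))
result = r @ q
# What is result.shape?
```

(3,)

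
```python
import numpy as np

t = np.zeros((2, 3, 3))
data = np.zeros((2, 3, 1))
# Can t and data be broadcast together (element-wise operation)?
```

Yes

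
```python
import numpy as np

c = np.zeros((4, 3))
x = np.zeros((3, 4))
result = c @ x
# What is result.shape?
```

(4, 4)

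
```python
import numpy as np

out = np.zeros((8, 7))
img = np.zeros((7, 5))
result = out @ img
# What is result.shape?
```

(8, 5)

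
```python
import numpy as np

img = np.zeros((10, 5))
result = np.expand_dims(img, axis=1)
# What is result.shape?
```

(10, 1, 5)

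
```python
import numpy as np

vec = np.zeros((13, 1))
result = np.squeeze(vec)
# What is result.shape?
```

(13,)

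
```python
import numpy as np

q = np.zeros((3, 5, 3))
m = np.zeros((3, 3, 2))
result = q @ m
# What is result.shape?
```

(3, 5, 2)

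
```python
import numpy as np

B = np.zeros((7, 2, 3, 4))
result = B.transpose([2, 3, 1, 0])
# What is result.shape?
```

(3, 4, 2, 7)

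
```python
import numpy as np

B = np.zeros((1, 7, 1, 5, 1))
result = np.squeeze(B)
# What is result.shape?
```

(7, 5)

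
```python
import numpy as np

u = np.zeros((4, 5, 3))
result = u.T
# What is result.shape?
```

(3, 5, 4)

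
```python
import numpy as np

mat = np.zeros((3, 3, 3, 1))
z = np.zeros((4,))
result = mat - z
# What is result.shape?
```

(3, 3, 3, 4)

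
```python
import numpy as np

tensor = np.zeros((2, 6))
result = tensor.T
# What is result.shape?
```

(6, 2)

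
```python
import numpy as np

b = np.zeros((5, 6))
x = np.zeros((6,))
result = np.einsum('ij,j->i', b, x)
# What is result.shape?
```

(5,)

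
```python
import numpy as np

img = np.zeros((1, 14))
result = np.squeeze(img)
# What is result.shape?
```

(14,)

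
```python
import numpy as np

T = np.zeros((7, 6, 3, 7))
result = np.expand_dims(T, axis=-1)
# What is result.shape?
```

(7, 6, 3, 7, 1)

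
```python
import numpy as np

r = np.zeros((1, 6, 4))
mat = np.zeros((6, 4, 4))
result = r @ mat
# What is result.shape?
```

(6, 6, 4)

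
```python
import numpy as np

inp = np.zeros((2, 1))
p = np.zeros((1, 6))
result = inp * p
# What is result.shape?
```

(2, 6)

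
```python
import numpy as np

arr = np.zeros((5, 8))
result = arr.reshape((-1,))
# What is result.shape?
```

(40,)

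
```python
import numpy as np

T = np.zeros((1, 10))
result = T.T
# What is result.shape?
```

(10, 1)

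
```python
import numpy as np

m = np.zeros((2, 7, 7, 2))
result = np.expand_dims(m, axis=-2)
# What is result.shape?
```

(2, 7, 7, 1, 2)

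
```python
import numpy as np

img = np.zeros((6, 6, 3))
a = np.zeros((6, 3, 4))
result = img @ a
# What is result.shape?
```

(6, 6, 4)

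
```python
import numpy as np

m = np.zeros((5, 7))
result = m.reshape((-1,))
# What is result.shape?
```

(35,)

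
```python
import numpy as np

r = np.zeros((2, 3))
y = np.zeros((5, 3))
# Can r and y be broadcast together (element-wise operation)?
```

No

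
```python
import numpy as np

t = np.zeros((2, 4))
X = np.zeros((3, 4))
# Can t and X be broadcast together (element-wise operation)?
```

No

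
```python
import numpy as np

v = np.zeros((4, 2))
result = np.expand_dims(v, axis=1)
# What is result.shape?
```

(4, 1, 2)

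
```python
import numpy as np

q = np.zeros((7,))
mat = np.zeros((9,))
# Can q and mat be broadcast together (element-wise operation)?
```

No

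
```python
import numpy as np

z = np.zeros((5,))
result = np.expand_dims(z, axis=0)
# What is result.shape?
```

(1, 5)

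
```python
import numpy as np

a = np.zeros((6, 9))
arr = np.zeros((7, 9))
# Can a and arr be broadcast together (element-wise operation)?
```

No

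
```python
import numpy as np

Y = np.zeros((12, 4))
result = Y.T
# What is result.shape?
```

(4, 12)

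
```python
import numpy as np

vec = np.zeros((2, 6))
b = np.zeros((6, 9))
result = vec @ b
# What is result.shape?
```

(2, 9)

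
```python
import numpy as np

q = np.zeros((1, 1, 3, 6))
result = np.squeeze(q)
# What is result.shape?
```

(3, 6)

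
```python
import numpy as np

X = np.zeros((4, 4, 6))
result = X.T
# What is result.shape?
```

(6, 4, 4)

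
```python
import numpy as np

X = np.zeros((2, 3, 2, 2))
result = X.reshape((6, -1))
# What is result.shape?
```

(6, 4)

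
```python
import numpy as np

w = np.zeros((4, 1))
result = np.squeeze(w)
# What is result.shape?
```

(4,)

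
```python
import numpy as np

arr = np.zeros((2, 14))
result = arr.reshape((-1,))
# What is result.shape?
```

(28,)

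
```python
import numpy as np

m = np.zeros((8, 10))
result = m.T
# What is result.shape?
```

(10, 8)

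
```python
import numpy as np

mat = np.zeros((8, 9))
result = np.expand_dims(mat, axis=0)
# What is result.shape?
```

(1, 8, 9)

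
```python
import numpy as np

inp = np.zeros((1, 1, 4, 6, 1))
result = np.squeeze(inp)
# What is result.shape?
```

(4, 6)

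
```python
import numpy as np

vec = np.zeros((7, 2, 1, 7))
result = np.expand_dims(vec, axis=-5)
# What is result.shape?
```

(1, 7, 2, 1, 7)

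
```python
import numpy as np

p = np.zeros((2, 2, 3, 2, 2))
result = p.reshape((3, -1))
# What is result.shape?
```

(3, 16)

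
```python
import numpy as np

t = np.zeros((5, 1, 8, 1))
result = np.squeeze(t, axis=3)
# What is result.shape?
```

(5, 1, 8)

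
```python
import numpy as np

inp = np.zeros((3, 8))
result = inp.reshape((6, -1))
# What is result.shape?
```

(6, 4)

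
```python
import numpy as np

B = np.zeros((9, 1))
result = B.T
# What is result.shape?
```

(1, 9)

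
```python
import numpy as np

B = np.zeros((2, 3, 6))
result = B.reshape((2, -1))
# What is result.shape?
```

(2, 18)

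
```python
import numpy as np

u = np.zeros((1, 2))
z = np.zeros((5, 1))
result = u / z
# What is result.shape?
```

(5, 2)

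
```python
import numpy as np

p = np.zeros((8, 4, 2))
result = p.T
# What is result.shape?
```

(2, 4, 8)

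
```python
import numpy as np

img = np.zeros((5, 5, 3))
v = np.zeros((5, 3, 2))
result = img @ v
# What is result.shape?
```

(5, 5, 2)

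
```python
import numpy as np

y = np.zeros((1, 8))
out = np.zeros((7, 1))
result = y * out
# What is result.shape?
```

(7, 8)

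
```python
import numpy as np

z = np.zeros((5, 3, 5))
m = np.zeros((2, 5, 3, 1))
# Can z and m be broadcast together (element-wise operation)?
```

Yes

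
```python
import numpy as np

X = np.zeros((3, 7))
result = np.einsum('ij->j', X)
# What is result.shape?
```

(7,)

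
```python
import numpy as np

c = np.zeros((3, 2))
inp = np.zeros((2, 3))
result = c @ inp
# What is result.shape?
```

(3, 3)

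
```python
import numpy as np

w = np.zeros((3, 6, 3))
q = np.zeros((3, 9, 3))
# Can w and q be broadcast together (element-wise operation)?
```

No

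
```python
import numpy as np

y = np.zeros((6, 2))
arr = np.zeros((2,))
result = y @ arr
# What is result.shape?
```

(6,)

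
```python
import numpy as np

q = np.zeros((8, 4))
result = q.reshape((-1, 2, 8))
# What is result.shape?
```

(2, 2, 8)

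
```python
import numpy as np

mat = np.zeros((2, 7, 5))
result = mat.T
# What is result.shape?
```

(5, 7, 2)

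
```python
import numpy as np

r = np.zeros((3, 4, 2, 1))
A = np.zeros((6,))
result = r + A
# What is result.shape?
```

(3, 4, 2, 6)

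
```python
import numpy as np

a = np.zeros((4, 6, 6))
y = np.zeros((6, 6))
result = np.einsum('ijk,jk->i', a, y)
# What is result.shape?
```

(4,)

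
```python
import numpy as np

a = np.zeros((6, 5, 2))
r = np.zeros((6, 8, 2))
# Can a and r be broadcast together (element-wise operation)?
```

No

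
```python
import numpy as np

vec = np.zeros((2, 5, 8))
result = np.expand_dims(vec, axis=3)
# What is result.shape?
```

(2, 5, 8, 1)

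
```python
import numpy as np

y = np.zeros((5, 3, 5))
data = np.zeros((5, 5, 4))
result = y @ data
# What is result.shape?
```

(5, 3, 4)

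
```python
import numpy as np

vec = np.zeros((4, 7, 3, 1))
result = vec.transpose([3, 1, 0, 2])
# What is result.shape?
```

(1, 7, 4, 3)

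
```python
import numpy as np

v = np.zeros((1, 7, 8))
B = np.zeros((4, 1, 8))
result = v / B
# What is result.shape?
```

(4, 7, 8)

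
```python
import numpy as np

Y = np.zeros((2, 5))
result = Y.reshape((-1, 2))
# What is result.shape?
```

(5, 2)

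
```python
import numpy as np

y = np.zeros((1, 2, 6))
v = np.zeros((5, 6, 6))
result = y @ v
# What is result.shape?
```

(5, 2, 6)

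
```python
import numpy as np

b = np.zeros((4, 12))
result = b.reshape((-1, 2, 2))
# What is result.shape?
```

(12, 2, 2)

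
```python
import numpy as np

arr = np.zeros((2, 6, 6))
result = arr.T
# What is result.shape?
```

(6, 6, 2)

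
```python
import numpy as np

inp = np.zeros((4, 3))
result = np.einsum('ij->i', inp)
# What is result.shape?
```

(4,)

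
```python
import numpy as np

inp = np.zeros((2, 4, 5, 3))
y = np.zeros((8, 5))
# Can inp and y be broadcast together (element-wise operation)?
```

No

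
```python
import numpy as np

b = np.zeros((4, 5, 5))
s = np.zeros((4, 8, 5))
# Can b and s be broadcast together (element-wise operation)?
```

No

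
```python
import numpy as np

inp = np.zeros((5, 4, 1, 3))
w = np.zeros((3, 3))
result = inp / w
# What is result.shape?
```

(5, 4, 3, 3)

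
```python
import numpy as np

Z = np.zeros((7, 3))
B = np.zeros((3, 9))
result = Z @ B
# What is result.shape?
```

(7, 9)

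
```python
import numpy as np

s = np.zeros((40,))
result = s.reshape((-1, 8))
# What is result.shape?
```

(5, 8)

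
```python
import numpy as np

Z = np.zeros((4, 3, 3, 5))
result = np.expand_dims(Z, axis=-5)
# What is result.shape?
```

(1, 4, 3, 3, 5)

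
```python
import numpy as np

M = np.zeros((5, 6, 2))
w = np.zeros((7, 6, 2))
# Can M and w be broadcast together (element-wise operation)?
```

No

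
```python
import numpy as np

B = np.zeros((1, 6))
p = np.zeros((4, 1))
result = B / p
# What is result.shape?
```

(4, 6)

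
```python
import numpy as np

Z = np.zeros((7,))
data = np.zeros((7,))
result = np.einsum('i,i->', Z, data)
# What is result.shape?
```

()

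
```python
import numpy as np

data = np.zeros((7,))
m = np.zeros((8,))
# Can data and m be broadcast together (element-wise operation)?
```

No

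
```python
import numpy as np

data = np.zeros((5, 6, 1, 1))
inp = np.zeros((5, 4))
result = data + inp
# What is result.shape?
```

(5, 6, 5, 4)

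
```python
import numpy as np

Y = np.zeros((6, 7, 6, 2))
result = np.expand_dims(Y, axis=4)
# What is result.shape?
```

(6, 7, 6, 2, 1)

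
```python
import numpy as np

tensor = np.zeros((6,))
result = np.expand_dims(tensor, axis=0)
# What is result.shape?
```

(1, 6)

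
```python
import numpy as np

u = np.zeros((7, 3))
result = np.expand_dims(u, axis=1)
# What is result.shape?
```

(7, 1, 3)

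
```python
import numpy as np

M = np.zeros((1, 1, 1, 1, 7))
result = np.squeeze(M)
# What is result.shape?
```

(7,)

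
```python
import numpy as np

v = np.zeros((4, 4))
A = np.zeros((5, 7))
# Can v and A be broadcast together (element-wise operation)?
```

No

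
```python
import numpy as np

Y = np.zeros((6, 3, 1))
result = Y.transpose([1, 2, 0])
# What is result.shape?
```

(3, 1, 6)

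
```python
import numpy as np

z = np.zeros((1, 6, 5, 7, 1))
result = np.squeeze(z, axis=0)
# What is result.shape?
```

(6, 5, 7, 1)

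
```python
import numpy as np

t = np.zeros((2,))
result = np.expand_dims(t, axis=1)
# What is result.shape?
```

(2, 1)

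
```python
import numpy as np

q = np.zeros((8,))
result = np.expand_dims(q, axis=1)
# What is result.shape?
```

(8, 1)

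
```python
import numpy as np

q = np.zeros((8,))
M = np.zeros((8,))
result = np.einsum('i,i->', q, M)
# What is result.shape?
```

()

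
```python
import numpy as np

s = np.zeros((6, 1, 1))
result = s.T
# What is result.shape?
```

(1, 1, 6)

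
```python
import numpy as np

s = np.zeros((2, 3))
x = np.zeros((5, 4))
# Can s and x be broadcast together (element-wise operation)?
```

No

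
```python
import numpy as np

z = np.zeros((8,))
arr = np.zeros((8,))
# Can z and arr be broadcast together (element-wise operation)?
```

Yes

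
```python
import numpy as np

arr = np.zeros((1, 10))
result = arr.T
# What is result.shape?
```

(10, 1)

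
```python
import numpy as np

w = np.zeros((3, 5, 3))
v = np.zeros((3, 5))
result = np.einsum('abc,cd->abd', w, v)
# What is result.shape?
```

(3, 5, 5)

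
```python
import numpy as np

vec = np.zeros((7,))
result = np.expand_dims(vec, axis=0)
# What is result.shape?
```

(1, 7)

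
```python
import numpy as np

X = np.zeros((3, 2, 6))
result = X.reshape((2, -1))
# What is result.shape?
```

(2, 18)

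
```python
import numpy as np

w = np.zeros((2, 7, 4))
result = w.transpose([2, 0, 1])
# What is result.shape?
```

(4, 2, 7)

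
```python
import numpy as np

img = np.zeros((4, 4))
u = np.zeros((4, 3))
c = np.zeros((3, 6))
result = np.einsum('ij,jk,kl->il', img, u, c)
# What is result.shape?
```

(4, 6)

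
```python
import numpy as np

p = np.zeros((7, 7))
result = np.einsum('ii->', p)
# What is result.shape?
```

()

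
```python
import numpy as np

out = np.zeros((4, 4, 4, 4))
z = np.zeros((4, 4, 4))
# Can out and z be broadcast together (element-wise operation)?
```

Yes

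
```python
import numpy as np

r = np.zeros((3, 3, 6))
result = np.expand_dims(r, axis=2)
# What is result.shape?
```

(3, 3, 1, 6)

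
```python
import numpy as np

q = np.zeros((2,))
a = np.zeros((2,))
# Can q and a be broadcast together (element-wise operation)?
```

Yes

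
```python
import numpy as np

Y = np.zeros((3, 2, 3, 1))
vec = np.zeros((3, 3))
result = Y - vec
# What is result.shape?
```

(3, 2, 3, 3)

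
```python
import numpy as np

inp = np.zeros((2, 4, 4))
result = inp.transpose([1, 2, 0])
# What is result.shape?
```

(4, 4, 2)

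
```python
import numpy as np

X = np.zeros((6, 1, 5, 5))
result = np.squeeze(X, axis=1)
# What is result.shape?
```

(6, 5, 5)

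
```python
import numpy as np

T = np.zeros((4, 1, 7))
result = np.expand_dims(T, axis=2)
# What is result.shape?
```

(4, 1, 1, 7)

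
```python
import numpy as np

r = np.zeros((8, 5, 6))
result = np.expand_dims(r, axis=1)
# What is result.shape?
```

(8, 1, 5, 6)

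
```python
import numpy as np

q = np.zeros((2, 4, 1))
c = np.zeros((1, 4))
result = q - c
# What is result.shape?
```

(2, 4, 4)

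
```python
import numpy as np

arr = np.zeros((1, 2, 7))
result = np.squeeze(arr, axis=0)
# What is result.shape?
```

(2, 7)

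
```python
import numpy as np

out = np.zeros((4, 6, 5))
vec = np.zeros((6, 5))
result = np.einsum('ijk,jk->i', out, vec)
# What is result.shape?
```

(4,)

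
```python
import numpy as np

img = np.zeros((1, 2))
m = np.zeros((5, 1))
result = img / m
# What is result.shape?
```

(5, 2)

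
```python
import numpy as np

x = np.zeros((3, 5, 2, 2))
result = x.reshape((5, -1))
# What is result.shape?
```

(5, 12)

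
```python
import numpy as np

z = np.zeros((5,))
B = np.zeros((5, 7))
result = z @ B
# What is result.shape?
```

(7,)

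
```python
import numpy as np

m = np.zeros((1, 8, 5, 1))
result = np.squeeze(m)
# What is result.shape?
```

(8, 5)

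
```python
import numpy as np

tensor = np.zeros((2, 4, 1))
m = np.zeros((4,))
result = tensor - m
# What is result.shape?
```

(2, 4, 4)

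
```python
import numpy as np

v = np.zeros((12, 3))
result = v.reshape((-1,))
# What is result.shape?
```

(36,)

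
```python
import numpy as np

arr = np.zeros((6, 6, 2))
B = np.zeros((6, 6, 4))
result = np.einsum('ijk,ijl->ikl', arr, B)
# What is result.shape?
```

(6, 2, 4)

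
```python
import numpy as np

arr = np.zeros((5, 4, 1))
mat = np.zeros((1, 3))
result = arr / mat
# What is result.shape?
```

(5, 4, 3)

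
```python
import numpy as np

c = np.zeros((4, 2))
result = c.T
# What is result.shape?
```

(2, 4)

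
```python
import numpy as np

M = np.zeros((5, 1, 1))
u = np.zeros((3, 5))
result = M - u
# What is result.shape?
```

(5, 3, 5)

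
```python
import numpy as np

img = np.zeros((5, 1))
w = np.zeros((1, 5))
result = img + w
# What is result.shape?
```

(5, 5)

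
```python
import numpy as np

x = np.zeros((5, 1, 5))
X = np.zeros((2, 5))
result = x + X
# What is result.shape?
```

(5, 2, 5)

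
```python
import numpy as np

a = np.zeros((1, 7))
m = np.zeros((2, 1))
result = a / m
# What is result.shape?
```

(2, 7)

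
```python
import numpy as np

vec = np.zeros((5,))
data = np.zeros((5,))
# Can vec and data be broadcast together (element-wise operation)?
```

Yes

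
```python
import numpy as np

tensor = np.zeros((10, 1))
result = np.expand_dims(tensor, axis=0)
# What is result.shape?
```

(1, 10, 1)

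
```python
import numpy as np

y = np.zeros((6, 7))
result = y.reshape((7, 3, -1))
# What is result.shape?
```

(7, 3, 2)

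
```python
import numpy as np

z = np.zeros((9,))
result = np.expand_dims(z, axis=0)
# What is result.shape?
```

(1, 9)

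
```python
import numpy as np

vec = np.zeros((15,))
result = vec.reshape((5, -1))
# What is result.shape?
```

(5, 3)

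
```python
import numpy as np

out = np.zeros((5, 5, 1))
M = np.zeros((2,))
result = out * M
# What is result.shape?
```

(5, 5, 2)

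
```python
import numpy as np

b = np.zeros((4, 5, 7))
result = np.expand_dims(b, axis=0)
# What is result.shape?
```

(1, 4, 5, 7)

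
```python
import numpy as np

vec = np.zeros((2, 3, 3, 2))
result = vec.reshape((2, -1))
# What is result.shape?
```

(2, 18)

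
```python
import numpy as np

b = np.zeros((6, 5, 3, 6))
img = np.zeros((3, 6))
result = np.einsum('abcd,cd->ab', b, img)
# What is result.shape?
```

(6, 5)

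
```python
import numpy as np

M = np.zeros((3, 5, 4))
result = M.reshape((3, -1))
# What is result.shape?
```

(3, 20)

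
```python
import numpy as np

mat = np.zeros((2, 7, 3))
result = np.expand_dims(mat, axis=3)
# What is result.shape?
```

(2, 7, 3, 1)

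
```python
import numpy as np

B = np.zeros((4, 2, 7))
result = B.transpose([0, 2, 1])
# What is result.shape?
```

(4, 7, 2)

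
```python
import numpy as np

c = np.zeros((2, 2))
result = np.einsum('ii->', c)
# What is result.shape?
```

()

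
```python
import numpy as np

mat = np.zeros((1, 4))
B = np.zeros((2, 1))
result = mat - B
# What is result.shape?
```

(2, 4)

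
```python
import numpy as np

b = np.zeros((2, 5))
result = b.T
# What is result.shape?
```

(5, 2)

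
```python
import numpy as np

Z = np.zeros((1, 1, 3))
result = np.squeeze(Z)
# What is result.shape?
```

(3,)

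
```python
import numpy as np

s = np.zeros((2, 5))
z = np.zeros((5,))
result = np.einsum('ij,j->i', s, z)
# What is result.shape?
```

(2,)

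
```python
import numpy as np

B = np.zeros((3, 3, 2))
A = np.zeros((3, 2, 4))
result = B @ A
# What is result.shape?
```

(3, 3, 4)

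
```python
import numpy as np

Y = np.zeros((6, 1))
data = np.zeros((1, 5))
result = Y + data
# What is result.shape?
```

(6, 5)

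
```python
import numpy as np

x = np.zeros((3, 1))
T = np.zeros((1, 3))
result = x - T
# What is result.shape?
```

(3, 3)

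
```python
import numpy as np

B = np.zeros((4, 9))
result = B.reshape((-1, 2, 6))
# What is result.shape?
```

(3, 2, 6)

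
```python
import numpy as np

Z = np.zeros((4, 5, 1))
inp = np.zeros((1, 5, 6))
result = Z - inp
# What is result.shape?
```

(4, 5, 6)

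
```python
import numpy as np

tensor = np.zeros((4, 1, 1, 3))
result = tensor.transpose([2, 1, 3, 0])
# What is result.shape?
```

(1, 1, 3, 4)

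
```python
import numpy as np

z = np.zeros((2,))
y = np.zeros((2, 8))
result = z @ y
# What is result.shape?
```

(8,)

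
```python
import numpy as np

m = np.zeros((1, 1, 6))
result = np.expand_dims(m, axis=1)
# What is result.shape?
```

(1, 1, 1, 6)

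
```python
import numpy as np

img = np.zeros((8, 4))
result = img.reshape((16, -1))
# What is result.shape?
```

(16, 2)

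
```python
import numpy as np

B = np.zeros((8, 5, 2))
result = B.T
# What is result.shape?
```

(2, 5, 8)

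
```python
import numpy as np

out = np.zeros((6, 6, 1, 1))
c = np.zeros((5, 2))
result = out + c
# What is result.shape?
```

(6, 6, 5, 2)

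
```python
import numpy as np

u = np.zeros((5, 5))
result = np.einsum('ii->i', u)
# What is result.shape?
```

(5,)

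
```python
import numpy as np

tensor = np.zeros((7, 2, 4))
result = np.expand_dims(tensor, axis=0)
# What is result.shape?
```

(1, 7, 2, 4)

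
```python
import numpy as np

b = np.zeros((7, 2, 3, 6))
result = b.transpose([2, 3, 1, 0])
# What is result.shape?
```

(3, 6, 2, 7)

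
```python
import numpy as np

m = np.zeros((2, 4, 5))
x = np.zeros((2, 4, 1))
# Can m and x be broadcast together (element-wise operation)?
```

Yes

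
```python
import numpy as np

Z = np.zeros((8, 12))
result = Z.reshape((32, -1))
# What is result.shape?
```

(32, 3)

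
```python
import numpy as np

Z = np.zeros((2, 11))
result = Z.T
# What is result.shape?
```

(11, 2)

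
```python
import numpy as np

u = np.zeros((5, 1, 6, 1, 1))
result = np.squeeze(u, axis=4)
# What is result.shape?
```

(5, 1, 6, 1)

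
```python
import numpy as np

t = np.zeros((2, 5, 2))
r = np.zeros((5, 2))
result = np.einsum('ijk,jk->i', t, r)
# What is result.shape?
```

(2,)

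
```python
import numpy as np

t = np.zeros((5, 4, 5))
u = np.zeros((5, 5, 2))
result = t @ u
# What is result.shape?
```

(5, 4, 2)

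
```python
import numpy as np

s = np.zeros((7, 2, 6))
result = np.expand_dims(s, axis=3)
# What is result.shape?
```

(7, 2, 6, 1)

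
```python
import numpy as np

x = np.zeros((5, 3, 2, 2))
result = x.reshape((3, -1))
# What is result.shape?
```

(3, 20)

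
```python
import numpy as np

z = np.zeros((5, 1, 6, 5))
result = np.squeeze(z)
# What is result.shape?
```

(5, 6, 5)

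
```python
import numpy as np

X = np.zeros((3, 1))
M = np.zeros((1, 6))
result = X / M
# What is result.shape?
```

(3, 6)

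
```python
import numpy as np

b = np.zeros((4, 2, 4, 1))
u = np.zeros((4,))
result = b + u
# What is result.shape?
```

(4, 2, 4, 4)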